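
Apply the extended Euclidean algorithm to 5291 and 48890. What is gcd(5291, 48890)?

Repeated division:
48890 = 9*5291 + 1271
5291 = 4*1271 + 207
1271 = 6*207 + 29
207 = 7*29 + 4
29 = 7*4 + 1
4 = 4*1 + 0
gcd(5291, 48890) = 1.
Back-substituting:
1 = 29 − 7·4
1 = −7·207 + 50·29
1 = 50·1271 − 307·207
1 = −307·5291 + 1278·1271
1 = 1278·48890 − 11809·5291
So 1 = (1278)·48890 + (-11809)·5291.

1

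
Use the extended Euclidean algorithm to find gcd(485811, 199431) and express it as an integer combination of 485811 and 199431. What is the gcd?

Repeated division:
485811 = 2×199431 + 86949
199431 = 2×86949 + 25533
86949 = 3×25533 + 10350
25533 = 2×10350 + 4833
10350 = 2×4833 + 684
4833 = 7×684 + 45
684 = 15×45 + 9
45 = 5×9 + 0
gcd(485811, 199431) = 9.
Express as a combination:
9 = 684 − 15·45
9 = −15·4833 + 106·684
9 = 106·10350 − 227·4833
9 = −227·25533 + 560·10350
9 = 560·86949 − 1907·25533
9 = −1907·199431 + 4374·86949
9 = 4374·485811 − 10655·199431
So 9 = (4374)·485811 + (-10655)·199431.

9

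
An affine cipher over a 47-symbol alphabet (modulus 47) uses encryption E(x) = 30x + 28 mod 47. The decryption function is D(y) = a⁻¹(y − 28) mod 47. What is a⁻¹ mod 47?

11

Extended Euclidean algorithm:
47 = 1×30 + 17
30 = 1×17 + 13
17 = 1×13 + 4
13 = 3×4 + 1
4 = 4×1 + 0
gcd = 1, so the inverse exists. Back-substitute:
1 = 13 − 3·4
1 = −3·17 + 4·13
1 = 4·30 − 7·17
1 = −7·47 + 11·30
So 30·11 ≡ 1 (mod 47).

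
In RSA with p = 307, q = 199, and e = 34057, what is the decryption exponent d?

12277

φ(n) = (p−1)(q−1) = 306·198 = 60588.
Need d with 34057·d ≡ 1 (mod 60588). Apply the extended Euclidean algorithm:
60588 = 1×34057 + 26531
34057 = 1×26531 + 7526
26531 = 3×7526 + 3953
7526 = 1×3953 + 3573
3953 = 1×3573 + 380
3573 = 9×380 + 153
380 = 2×153 + 74
153 = 2×74 + 5
74 = 14×5 + 4
5 = 1×4 + 1
4 = 4×1 + 0
Back-substitute:
1 = 5 − 4
1 = −74 + 15·5
1 = 15·153 − 31·74
1 = −31·380 + 77·153
1 = 77·3573 − 724·380
1 = −724·3953 + 801·3573
1 = 801·7526 − 1525·3953
1 = −1525·26531 + 5376·7526
1 = 5376·34057 − 6901·26531
1 = −6901·60588 + 12277·34057
So 34057·12277 ≡ 1 (mod 60588), hence d = 12277.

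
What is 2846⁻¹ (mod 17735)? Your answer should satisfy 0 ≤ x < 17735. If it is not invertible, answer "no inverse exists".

15286

gcd(17735, 2846) by repeated division:
17735 = 6×2846 + 659
2846 = 4×659 + 210
659 = 3×210 + 29
210 = 7×29 + 7
29 = 4×7 + 1
7 = 7×1 + 0
The gcd is 1. Working backward:
1 = 29 − 4·7
1 = −4·210 + 29·29
1 = 29·659 − 91·210
1 = −91·2846 + 393·659
1 = 393·17735 − 2449·2846
Hence 2846⁻¹ ≡ -2449 ≡ 15286 (mod 17735).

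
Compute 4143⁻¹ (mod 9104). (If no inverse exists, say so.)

gcd(9104, 4143) by repeated division:
9104 = 2*4143 + 818
4143 = 5*818 + 53
818 = 15*53 + 23
53 = 2*23 + 7
23 = 3*7 + 2
7 = 3*2 + 1
2 = 2*1 + 0
gcd = 1, so the inverse exists. Back-substitute:
1 = 7 − 3·2
1 = −3·23 + 10·7
1 = 10·53 − 23·23
1 = −23·818 + 355·53
1 = 355·4143 − 1798·818
1 = −1798·9104 + 3951·4143
So 4143·3951 ≡ 1 (mod 9104).

3951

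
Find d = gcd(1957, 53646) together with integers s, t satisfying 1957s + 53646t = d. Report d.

1

Apply Euclid's algorithm to 53646 and 1957:
53646 = 27×1957 + 807
1957 = 2×807 + 343
807 = 2×343 + 121
343 = 2×121 + 101
121 = 1×101 + 20
101 = 5×20 + 1
20 = 20×1 + 0
gcd(1957, 53646) = 1.
Back-substituting:
1 = 101 − 5·20
1 = −5·121 + 6·101
1 = 6·343 − 17·121
1 = −17·807 + 40·343
1 = 40·1957 − 97·807
1 = −97·53646 + 2659·1957
So 1 = (-97)·53646 + (2659)·1957.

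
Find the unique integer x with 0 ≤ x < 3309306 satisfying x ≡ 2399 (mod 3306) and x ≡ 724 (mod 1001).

Write x = 2399 + 3306·k. Then 3306·k ≡ 724 − 2399 ≡ 327 (mod 1001).
Need 3306⁻¹ mod 1001. Extended Euclid on (1001, 303):
1001 = 3·303 + 92
303 = 3·92 + 27
92 = 3·27 + 11
27 = 2·11 + 5
11 = 2·5 + 1
5 = 5·1 + 0
Back-substitute:
1 = 11 − 2·5
1 = −2·27 + 5·11
1 = 5·92 − 17·27
1 = −17·303 + 56·92
1 = 56·1001 − 185·303
3306⁻¹ ≡ 816 (mod 1001), so k ≡ 816·327 ≡ 566 (mod 1001).
x = 2399 + 3306·566 = 1873595.

1873595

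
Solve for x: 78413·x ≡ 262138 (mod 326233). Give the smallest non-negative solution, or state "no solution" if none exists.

191492

First find gcd(78413, 326233):
326233 = 4×78413 + 12581
78413 = 6×12581 + 2927
12581 = 4×2927 + 873
2927 = 3×873 + 308
873 = 2×308 + 257
308 = 1×257 + 51
257 = 5×51 + 2
51 = 25×2 + 1
2 = 2×1 + 0
gcd = 1, so a unique solution mod 326233 exists.
Back-substitute for the Bézout coefficients:
1 = 51 − 25·2
1 = −25·257 + 126·51
1 = 126·308 − 151·257
1 = −151·873 + 428·308
1 = 428·2927 − 1435·873
1 = −1435·12581 + 6168·2927
1 = 6168·78413 − 38443·12581
1 = −38443·326233 + 159940·78413
So 78413·(159940) ≡ 1 (mod 326233), giving 78413⁻¹ ≡ 159940.
x ≡ 78413⁻¹·262138 ≡ 159940·262138 ≡ 191492 (mod 326233).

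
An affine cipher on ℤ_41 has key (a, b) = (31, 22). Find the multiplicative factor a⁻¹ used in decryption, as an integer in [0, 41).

gcd(41, 31) by repeated division:
41 = 1×31 + 10
31 = 3×10 + 1
10 = 10×1 + 0
Since gcd(31, 41) = 1, back-substitute to write 1 as a combination:
1 = 31 − 3·10
1 = −3·41 + 4·31
So 31·4 ≡ 1 (mod 41).

4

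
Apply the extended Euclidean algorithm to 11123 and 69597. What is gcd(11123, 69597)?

1

Repeated division:
69597 = 6×11123 + 2859
11123 = 3×2859 + 2546
2859 = 1×2546 + 313
2546 = 8×313 + 42
313 = 7×42 + 19
42 = 2×19 + 4
19 = 4×4 + 3
4 = 1×3 + 1
3 = 3×1 + 0
gcd(11123, 69597) = 1.
Back-substituting:
1 = 4 − 3
1 = −19 + 5·4
1 = 5·42 − 11·19
1 = −11·313 + 82·42
1 = 82·2546 − 667·313
1 = −667·2859 + 749·2546
1 = 749·11123 − 2914·2859
1 = −2914·69597 + 18233·11123
So 1 = (-2914)·69597 + (18233)·11123.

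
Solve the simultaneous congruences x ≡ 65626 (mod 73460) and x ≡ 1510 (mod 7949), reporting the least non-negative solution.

Write x = 65626 + 73460·k. Then 73460·k ≡ 1510 − 65626 ≡ 7425 (mod 7949).
Need 73460⁻¹ mod 7949. Extended Euclid on (7949, 1919):
7949 = 4*1919 + 273
1919 = 7*273 + 8
273 = 34*8 + 1
8 = 8*1 + 0
Back-substitute:
1 = 273 − 34·8
1 = −34·1919 + 239·273
1 = 239·7949 − 990·1919
73460⁻¹ ≡ 6959 (mod 7949), so k ≡ 6959·7425 ≡ 2075 (mod 7949).
x = 65626 + 73460·2075 = 152495126.

152495126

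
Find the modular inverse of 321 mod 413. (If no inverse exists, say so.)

202

gcd(413, 321) by repeated division:
413 = 1×321 + 92
321 = 3×92 + 45
92 = 2×45 + 2
45 = 22×2 + 1
2 = 2×1 + 0
gcd = 1, so the inverse exists. Back-substitute:
1 = 45 − 22·2
1 = −22·92 + 45·45
1 = 45·321 − 157·92
1 = −157·413 + 202·321
So 321·202 ≡ 1 (mod 413).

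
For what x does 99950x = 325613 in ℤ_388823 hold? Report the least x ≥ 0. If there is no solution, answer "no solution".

340662

First find gcd(99950, 388823):
388823 = 3*99950 + 88973
99950 = 1*88973 + 10977
88973 = 8*10977 + 1157
10977 = 9*1157 + 564
1157 = 2*564 + 29
564 = 19*29 + 13
29 = 2*13 + 3
13 = 4*3 + 1
3 = 3*1 + 0
gcd = 1, so a unique solution mod 388823 exists.
Back-substitute for the Bézout coefficients:
1 = 13 − 4·3
1 = −4·29 + 9·13
1 = 9·564 − 175·29
1 = −175·1157 + 359·564
1 = 359·10977 − 3406·1157
1 = −3406·88973 + 27607·10977
1 = 27607·99950 − 31013·88973
1 = −31013·388823 + 120646·99950
So 99950·(120646) ≡ 1 (mod 388823), giving 99950⁻¹ ≡ 120646.
x ≡ 99950⁻¹·325613 ≡ 120646·325613 ≡ 340662 (mod 388823).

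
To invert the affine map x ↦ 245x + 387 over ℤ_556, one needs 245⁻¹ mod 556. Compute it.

497

Run Euclid on (556, 245):
556 = 2×245 + 66
245 = 3×66 + 47
66 = 1×47 + 19
47 = 2×19 + 9
19 = 2×9 + 1
9 = 9×1 + 0
The gcd is 1. Working backward:
1 = 19 − 2·9
1 = −2·47 + 5·19
1 = 5·66 − 7·47
1 = −7·245 + 26·66
1 = 26·556 − 59·245
Thus 245·(-59) ≡ 1 (mod 556); reducing, -59 mod 556 = 497.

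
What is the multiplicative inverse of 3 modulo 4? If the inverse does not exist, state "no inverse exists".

3

Apply the Euclidean algorithm to 4 and 3:
4 = 1·3 + 1
3 = 3·1 + 0
The gcd is 1. Working backward:
1 = 4 − 3
So 3·(-1) ≡ 1 (mod 4), and -1 ≡ 3 (mod 4).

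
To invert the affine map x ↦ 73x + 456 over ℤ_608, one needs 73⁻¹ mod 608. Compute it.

25

Apply the Euclidean algorithm to 608 and 73:
608 = 8*73 + 24
73 = 3*24 + 1
24 = 24*1 + 0
gcd = 1, so the inverse exists. Back-substitute:
1 = 73 − 3·24
1 = −3·608 + 25·73
So 73·25 ≡ 1 (mod 608).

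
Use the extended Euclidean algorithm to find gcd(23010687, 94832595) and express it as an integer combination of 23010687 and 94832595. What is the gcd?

Euclidean algorithm:
94832595 = 4·23010687 + 2789847
23010687 = 8·2789847 + 691911
2789847 = 4·691911 + 22203
691911 = 31·22203 + 3618
22203 = 6·3618 + 495
3618 = 7·495 + 153
495 = 3·153 + 36
153 = 4·36 + 9
36 = 4·9 + 0
gcd(23010687, 94832595) = 9.
Working backward:
9 = 153 − 4·36
9 = −4·495 + 13·153
9 = 13·3618 − 95·495
9 = −95·22203 + 583·3618
9 = 583·691911 − 18168·22203
9 = −18168·2789847 + 73255·691911
9 = 73255·23010687 − 604208·2789847
9 = −604208·94832595 + 2490087·23010687
So 9 = (-604208)·94832595 + (2490087)·23010687.

9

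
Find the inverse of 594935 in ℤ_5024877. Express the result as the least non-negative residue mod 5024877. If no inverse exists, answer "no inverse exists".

Compute gcd(594935, 5024877):
5024877 = 8·594935 + 265397
594935 = 2·265397 + 64141
265397 = 4·64141 + 8833
64141 = 7·8833 + 2310
8833 = 3·2310 + 1903
2310 = 1·1903 + 407
1903 = 4·407 + 275
407 = 1·275 + 132
275 = 2·132 + 11
132 = 12·11 + 0
gcd(594935, 5024877) = 11 ≠ 1, so 594935 has no multiplicative inverse modulo 5024877.

no inverse exists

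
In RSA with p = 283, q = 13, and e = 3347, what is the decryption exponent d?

2195

φ(n) = (p−1)(q−1) = 282·12 = 3384.
Need d with 3347·d ≡ 1 (mod 3384). Apply the extended Euclidean algorithm:
3384 = 1×3347 + 37
3347 = 90×37 + 17
37 = 2×17 + 3
17 = 5×3 + 2
3 = 1×2 + 1
2 = 2×1 + 0
Back-substitute:
1 = 3 − 2
1 = −17 + 6·3
1 = 6·37 − 13·17
1 = −13·3347 + 1176·37
1 = 1176·3384 − 1189·3347
So 3347·(-1189) ≡ 1 (mod 3384), hence d ≡ -1189 ≡ 2195 (mod 3384).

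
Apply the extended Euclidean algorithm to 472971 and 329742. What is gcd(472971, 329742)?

Repeated division:
472971 = 1·329742 + 143229
329742 = 2·143229 + 43284
143229 = 3·43284 + 13377
43284 = 3·13377 + 3153
13377 = 4·3153 + 765
3153 = 4·765 + 93
765 = 8·93 + 21
93 = 4·21 + 9
21 = 2·9 + 3
9 = 3·3 + 0
gcd(472971, 329742) = 3.
Working backward:
3 = 21 − 2·9
3 = −2·93 + 9·21
3 = 9·765 − 74·93
3 = −74·3153 + 305·765
3 = 305·13377 − 1294·3153
3 = −1294·43284 + 4187·13377
3 = 4187·143229 − 13855·43284
3 = −13855·329742 + 31897·143229
3 = 31897·472971 − 45752·329742
So 3 = (31897)·472971 + (-45752)·329742.

3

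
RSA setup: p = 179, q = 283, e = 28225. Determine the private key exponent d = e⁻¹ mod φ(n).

29689

φ(n) = (p−1)(q−1) = 178·282 = 50196.
Need d with 28225·d ≡ 1 (mod 50196). Apply the extended Euclidean algorithm:
50196 = 1*28225 + 21971
28225 = 1*21971 + 6254
21971 = 3*6254 + 3209
6254 = 1*3209 + 3045
3209 = 1*3045 + 164
3045 = 18*164 + 93
164 = 1*93 + 71
93 = 1*71 + 22
71 = 3*22 + 5
22 = 4*5 + 2
5 = 2*2 + 1
2 = 2*1 + 0
Back-substitute:
1 = 5 − 2·2
1 = −2·22 + 9·5
1 = 9·71 − 29·22
1 = −29·93 + 38·71
1 = 38·164 − 67·93
1 = −67·3045 + 1244·164
1 = 1244·3209 − 1311·3045
1 = −1311·6254 + 2555·3209
1 = 2555·21971 − 8976·6254
1 = −8976·28225 + 11531·21971
1 = 11531·50196 − 20507·28225
So 28225·(-20507) ≡ 1 (mod 50196), hence d ≡ -20507 ≡ 29689 (mod 50196).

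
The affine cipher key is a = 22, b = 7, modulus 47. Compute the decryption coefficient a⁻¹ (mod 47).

Apply the Euclidean algorithm to 47 and 22:
47 = 2·22 + 3
22 = 7·3 + 1
3 = 3·1 + 0
Since gcd(22, 47) = 1, back-substitute to write 1 as a combination:
1 = 22 − 7·3
1 = −7·47 + 15·22
So 22·15 ≡ 1 (mod 47).

15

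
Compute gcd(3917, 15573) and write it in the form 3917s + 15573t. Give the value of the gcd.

1

Repeated division:
15573 = 3·3917 + 3822
3917 = 1·3822 + 95
3822 = 40·95 + 22
95 = 4·22 + 7
22 = 3·7 + 1
7 = 7·1 + 0
gcd(3917, 15573) = 1.
Express as a combination:
1 = 22 − 3·7
1 = −3·95 + 13·22
1 = 13·3822 − 523·95
1 = −523·3917 + 536·3822
1 = 536·15573 − 2131·3917
So 1 = (536)·15573 + (-2131)·3917.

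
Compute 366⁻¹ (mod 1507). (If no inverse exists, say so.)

70

Extended Euclidean algorithm:
1507 = 4·366 + 43
366 = 8·43 + 22
43 = 1·22 + 21
22 = 1·21 + 1
21 = 21·1 + 0
Since gcd(366, 1507) = 1, back-substitute to write 1 as a combination:
1 = 22 − 21
1 = −43 + 2·22
1 = 2·366 − 17·43
1 = −17·1507 + 70·366
So 366·70 ≡ 1 (mod 1507).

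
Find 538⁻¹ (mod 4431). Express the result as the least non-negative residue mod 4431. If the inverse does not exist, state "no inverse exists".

2512

Extended Euclidean algorithm:
4431 = 8·538 + 127
538 = 4·127 + 30
127 = 4·30 + 7
30 = 4·7 + 2
7 = 3·2 + 1
2 = 2·1 + 0
Since gcd(538, 4431) = 1, back-substitute to write 1 as a combination:
1 = 7 − 3·2
1 = −3·30 + 13·7
1 = 13·127 − 55·30
1 = −55·538 + 233·127
1 = 233·4431 − 1919·538
Hence 538⁻¹ ≡ -1919 ≡ 2512 (mod 4431).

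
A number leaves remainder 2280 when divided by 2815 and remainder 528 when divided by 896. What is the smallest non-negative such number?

1691280

Write x = 2280 + 2815·k. Then 2815·k ≡ 528 − 2280 ≡ 40 (mod 896).
Need 2815⁻¹ mod 896. Extended Euclid on (896, 127):
896 = 7×127 + 7
127 = 18×7 + 1
7 = 7×1 + 0
Back-substitute:
1 = 127 − 18·7
1 = −18·896 + 127·127
2815⁻¹ ≡ 127 (mod 896), so k ≡ 127·40 ≡ 600 (mod 896).
x = 2280 + 2815·600 = 1691280.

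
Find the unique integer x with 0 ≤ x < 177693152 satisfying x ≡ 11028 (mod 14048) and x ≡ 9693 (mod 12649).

Write x = 11028 + 14048·k. Then 14048·k ≡ 9693 − 11028 ≡ 11314 (mod 12649).
Need 14048⁻¹ mod 12649. Extended Euclid on (12649, 1399):
12649 = 9×1399 + 58
1399 = 24×58 + 7
58 = 8×7 + 2
7 = 3×2 + 1
2 = 2×1 + 0
Back-substitute:
1 = 7 − 3·2
1 = −3·58 + 25·7
1 = 25·1399 − 603·58
1 = −603·12649 + 5452·1399
14048⁻¹ ≡ 5452 (mod 12649), so k ≡ 5452·11314 ≡ 7404 (mod 12649).
x = 11028 + 14048·7404 = 104022420.

104022420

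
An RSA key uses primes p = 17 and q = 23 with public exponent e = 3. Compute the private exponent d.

φ(n) = (p−1)(q−1) = 16·22 = 352.
Need d with 3·d ≡ 1 (mod 352). Apply the extended Euclidean algorithm:
352 = 117*3 + 1
3 = 3*1 + 0
Back-substitute:
1 = 352 − 117·3
So 3·(-117) ≡ 1 (mod 352), hence d ≡ -117 ≡ 235 (mod 352).

235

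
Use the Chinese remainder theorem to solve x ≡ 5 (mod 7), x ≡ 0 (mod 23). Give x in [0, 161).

138

Write x = 5 + 7·k. Then 7·k ≡ 0 − 5 ≡ 18 (mod 23).
Need 7⁻¹ mod 23. Extended Euclid on (23, 7):
23 = 3×7 + 2
7 = 3×2 + 1
2 = 2×1 + 0
Back-substitute:
1 = 7 − 3·2
1 = −3·23 + 10·7
7⁻¹ ≡ 10 (mod 23), so k ≡ 10·18 ≡ 19 (mod 23).
x = 5 + 7·19 = 138.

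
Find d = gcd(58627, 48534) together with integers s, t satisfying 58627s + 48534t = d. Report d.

Euclidean algorithm:
58627 = 1×48534 + 10093
48534 = 4×10093 + 8162
10093 = 1×8162 + 1931
8162 = 4×1931 + 438
1931 = 4×438 + 179
438 = 2×179 + 80
179 = 2×80 + 19
80 = 4×19 + 4
19 = 4×4 + 3
4 = 1×3 + 1
3 = 3×1 + 0
gcd(58627, 48534) = 1.
Express as a combination:
1 = 4 − 3
1 = −19 + 5·4
1 = 5·80 − 21·19
1 = −21·179 + 47·80
1 = 47·438 − 115·179
1 = −115·1931 + 507·438
1 = 507·8162 − 2143·1931
1 = −2143·10093 + 2650·8162
1 = 2650·48534 − 12743·10093
1 = −12743·58627 + 15393·48534
So 1 = (-12743)·58627 + (15393)·48534.

1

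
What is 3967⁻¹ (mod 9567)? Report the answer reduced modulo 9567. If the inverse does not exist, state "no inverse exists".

1201

gcd(9567, 3967) by repeated division:
9567 = 2*3967 + 1633
3967 = 2*1633 + 701
1633 = 2*701 + 231
701 = 3*231 + 8
231 = 28*8 + 7
8 = 1*7 + 1
7 = 7*1 + 0
gcd = 1, so the inverse exists. Back-substitute:
1 = 8 − 7
1 = −231 + 29·8
1 = 29·701 − 88·231
1 = −88·1633 + 205·701
1 = 205·3967 − 498·1633
1 = −498·9567 + 1201·3967
So 3967·1201 ≡ 1 (mod 9567).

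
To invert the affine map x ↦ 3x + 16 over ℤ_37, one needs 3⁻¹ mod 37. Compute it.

Apply the Euclidean algorithm to 37 and 3:
37 = 12·3 + 1
3 = 3·1 + 0
The gcd is 1. Working backward:
1 = 37 − 12·3
Hence 3⁻¹ ≡ -12 ≡ 25 (mod 37).

25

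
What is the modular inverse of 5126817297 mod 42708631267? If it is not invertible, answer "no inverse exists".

Apply the Euclidean algorithm to 42708631267 and 5126817297:
42708631267 = 8×5126817297 + 1694092891
5126817297 = 3×1694092891 + 44538624
1694092891 = 38×44538624 + 1625179
44538624 = 27×1625179 + 658791
1625179 = 2×658791 + 307597
658791 = 2×307597 + 43597
307597 = 7×43597 + 2418
43597 = 18×2418 + 73
2418 = 33×73 + 9
73 = 8×9 + 1
9 = 9×1 + 0
Since gcd(5126817297, 42708631267) = 1, back-substitute to write 1 as a combination:
1 = 73 − 8·9
1 = −8·2418 + 265·73
1 = 265·43597 − 4778·2418
1 = −4778·307597 + 33711·43597
1 = 33711·658791 − 72200·307597
1 = −72200·1625179 + 178111·658791
1 = 178111·44538624 − 4881197·1625179
1 = −4881197·1694092891 + 185663597·44538624
1 = 185663597·5126817297 − 561871988·1694092891
1 = −561871988·42708631267 + 4680639501·5126817297
So 5126817297·4680639501 ≡ 1 (mod 42708631267).

4680639501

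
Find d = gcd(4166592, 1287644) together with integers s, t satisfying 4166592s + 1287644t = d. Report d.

Euclidean algorithm:
4166592 = 3×1287644 + 303660
1287644 = 4×303660 + 73004
303660 = 4×73004 + 11644
73004 = 6×11644 + 3140
11644 = 3×3140 + 2224
3140 = 1×2224 + 916
2224 = 2×916 + 392
916 = 2×392 + 132
392 = 2×132 + 128
132 = 1×128 + 4
128 = 32×4 + 0
gcd(4166592, 1287644) = 4.
Express as a combination:
4 = 132 − 128
4 = −392 + 3·132
4 = 3·916 − 7·392
4 = −7·2224 + 17·916
4 = 17·3140 − 24·2224
4 = −24·11644 + 89·3140
4 = 89·73004 − 558·11644
4 = −558·303660 + 2321·73004
4 = 2321·1287644 − 9842·303660
4 = −9842·4166592 + 31847·1287644
So 4 = (-9842)·4166592 + (31847)·1287644.

4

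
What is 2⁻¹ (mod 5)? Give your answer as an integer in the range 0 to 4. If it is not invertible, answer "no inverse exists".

3

Apply the Euclidean algorithm to 5 and 2:
5 = 2×2 + 1
2 = 2×1 + 0
gcd = 1, so the inverse exists. Back-substitute:
1 = 5 − 2·2
So 2·(-2) ≡ 1 (mod 5), and -2 ≡ 3 (mod 5).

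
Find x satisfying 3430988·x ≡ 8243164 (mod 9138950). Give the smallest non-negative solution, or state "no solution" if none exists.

First find gcd(3430988, 9138950):
9138950 = 2*3430988 + 2276974
3430988 = 1*2276974 + 1154014
2276974 = 1*1154014 + 1122960
1154014 = 1*1122960 + 31054
1122960 = 36*31054 + 5016
31054 = 6*5016 + 958
5016 = 5*958 + 226
958 = 4*226 + 54
226 = 4*54 + 10
54 = 5*10 + 4
10 = 2*4 + 2
4 = 2*2 + 0
gcd = 2 and 2 | 8243164, so solutions exist. Divide through by 2: 1715494x ≡ 4121582 (mod 4569475).
Now find 1715494⁻¹ mod 4569475:
4569475 = 2*1715494 + 1138487
1715494 = 1*1138487 + 577007
1138487 = 1*577007 + 561480
577007 = 1*561480 + 15527
561480 = 36*15527 + 2508
15527 = 6*2508 + 479
2508 = 5*479 + 113
479 = 4*113 + 27
113 = 4*27 + 5
27 = 5*5 + 2
5 = 2*2 + 1
2 = 2*1 + 0
Back-substitute:
1 = 5 − 2·2
1 = −2·27 + 11·5
1 = 11·113 − 46·27
1 = −46·479 + 195·113
1 = 195·2508 − 1021·479
1 = −1021·15527 + 6321·2508
1 = 6321·561480 − 228577·15527
1 = −228577·577007 + 234898·561480
1 = 234898·1138487 − 463475·577007
1 = −463475·1715494 + 698373·1138487
1 = 698373·4569475 − 1860221·1715494
So 1715494·(-1860221) ≡ 1 (mod 4569475), i.e. 1715494⁻¹ ≡ 2709254.
Then x ≡ 2709254·4121582 ≡ 170753 (mod 4569475); the smallest non-negative solution is x = 170753.

170753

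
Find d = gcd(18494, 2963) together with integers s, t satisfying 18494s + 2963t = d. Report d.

Apply Euclid's algorithm to 18494 and 2963:
18494 = 6×2963 + 716
2963 = 4×716 + 99
716 = 7×99 + 23
99 = 4×23 + 7
23 = 3×7 + 2
7 = 3×2 + 1
2 = 2×1 + 0
gcd(18494, 2963) = 1.
Express as a combination:
1 = 7 − 3·2
1 = −3·23 + 10·7
1 = 10·99 − 43·23
1 = −43·716 + 311·99
1 = 311·2963 − 1287·716
1 = −1287·18494 + 8033·2963
So 1 = (-1287)·18494 + (8033)·2963.

1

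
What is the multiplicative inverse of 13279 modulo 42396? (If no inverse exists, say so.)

25315

gcd(42396, 13279) by repeated division:
42396 = 3*13279 + 2559
13279 = 5*2559 + 484
2559 = 5*484 + 139
484 = 3*139 + 67
139 = 2*67 + 5
67 = 13*5 + 2
5 = 2*2 + 1
2 = 2*1 + 0
The gcd is 1. Working backward:
1 = 5 − 2·2
1 = −2·67 + 27·5
1 = 27·139 − 56·67
1 = −56·484 + 195·139
1 = 195·2559 − 1031·484
1 = −1031·13279 + 5350·2559
1 = 5350·42396 − 17081·13279
So 13279·(-17081) ≡ 1 (mod 42396), and -17081 ≡ 25315 (mod 42396).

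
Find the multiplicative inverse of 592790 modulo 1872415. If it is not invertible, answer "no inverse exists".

no inverse exists

Compute gcd(592790, 1872415):
1872415 = 3·592790 + 94045
592790 = 6·94045 + 28520
94045 = 3·28520 + 8485
28520 = 3·8485 + 3065
8485 = 2·3065 + 2355
3065 = 1·2355 + 710
2355 = 3·710 + 225
710 = 3·225 + 35
225 = 6·35 + 15
35 = 2·15 + 5
15 = 3·5 + 0
gcd(592790, 1872415) = 5 ≠ 1, so 592790 has no multiplicative inverse modulo 1872415.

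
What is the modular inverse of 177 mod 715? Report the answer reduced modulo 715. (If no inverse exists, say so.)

408

Extended Euclidean algorithm:
715 = 4×177 + 7
177 = 25×7 + 2
7 = 3×2 + 1
2 = 2×1 + 0
gcd = 1, so the inverse exists. Back-substitute:
1 = 7 − 3·2
1 = −3·177 + 76·7
1 = 76·715 − 307·177
So 177·(-307) ≡ 1 (mod 715), and -307 ≡ 408 (mod 715).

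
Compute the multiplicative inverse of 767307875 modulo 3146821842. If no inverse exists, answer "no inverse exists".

2806312277

Extended Euclidean algorithm:
3146821842 = 4×767307875 + 77590342
767307875 = 9×77590342 + 68994797
77590342 = 1×68994797 + 8595545
68994797 = 8×8595545 + 230437
8595545 = 37×230437 + 69376
230437 = 3×69376 + 22309
69376 = 3×22309 + 2449
22309 = 9×2449 + 268
2449 = 9×268 + 37
268 = 7×37 + 9
37 = 4×9 + 1
9 = 9×1 + 0
Since gcd(767307875, 3146821842) = 1, back-substitute to write 1 as a combination:
1 = 37 − 4·9
1 = −4·268 + 29·37
1 = 29·2449 − 265·268
1 = −265·22309 + 2414·2449
1 = 2414·69376 − 7507·22309
1 = −7507·230437 + 24935·69376
1 = 24935·8595545 − 930102·230437
1 = −930102·68994797 + 7465751·8595545
1 = 7465751·77590342 − 8395853·68994797
1 = −8395853·767307875 + 83028428·77590342
1 = 83028428·3146821842 − 340509565·767307875
Hence 767307875⁻¹ ≡ -340509565 ≡ 2806312277 (mod 3146821842).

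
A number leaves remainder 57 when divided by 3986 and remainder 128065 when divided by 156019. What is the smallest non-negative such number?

Write x = 57 + 3986·k. Then 3986·k ≡ 128065 − 57 ≡ 128008 (mod 156019).
Need 3986⁻¹ mod 156019. Extended Euclid on (156019, 3986):
156019 = 39*3986 + 565
3986 = 7*565 + 31
565 = 18*31 + 7
31 = 4*7 + 3
7 = 2*3 + 1
3 = 3*1 + 0
Back-substitute:
1 = 7 − 2·3
1 = −2·31 + 9·7
1 = 9·565 − 164·31
1 = −164·3986 + 1157·565
1 = 1157·156019 − 45287·3986
3986⁻¹ ≡ 110732 (mod 156019), so k ≡ 110732·128008 ≡ 99687 (mod 156019).
x = 57 + 3986·99687 = 397352439.

397352439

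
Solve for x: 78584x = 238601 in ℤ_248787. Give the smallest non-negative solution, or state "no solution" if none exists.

7465

First find gcd(78584, 248787):
248787 = 3*78584 + 13035
78584 = 6*13035 + 374
13035 = 34*374 + 319
374 = 1*319 + 55
319 = 5*55 + 44
55 = 1*44 + 11
44 = 4*11 + 0
gcd = 11 and 11 | 238601, so solutions exist. Divide through by 11: 7144x ≡ 21691 (mod 22617).
Now find 7144⁻¹ mod 22617:
22617 = 3×7144 + 1185
7144 = 6×1185 + 34
1185 = 34×34 + 29
34 = 1×29 + 5
29 = 5×5 + 4
5 = 1×4 + 1
4 = 4×1 + 0
Back-substitute:
1 = 5 − 4
1 = −29 + 6·5
1 = 6·34 − 7·29
1 = −7·1185 + 244·34
1 = 244·7144 − 1471·1185
1 = −1471·22617 + 4657·7144
So 7144⁻¹ ≡ 4657 (mod 22617).
Then x ≡ 4657·21691 ≡ 7465 (mod 22617); the smallest non-negative solution is x = 7465.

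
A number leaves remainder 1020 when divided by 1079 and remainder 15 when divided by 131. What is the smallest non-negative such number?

Write x = 1020 + 1079·k. Then 1079·k ≡ 15 − 1020 ≡ 43 (mod 131).
Need 1079⁻¹ mod 131. Extended Euclid on (131, 31):
131 = 4·31 + 7
31 = 4·7 + 3
7 = 2·3 + 1
3 = 3·1 + 0
Back-substitute:
1 = 7 − 2·3
1 = −2·31 + 9·7
1 = 9·131 − 38·31
1079⁻¹ ≡ 93 (mod 131), so k ≡ 93·43 ≡ 69 (mod 131).
x = 1020 + 1079·69 = 75471.

75471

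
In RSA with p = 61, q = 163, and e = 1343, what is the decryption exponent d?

3047

φ(n) = (p−1)(q−1) = 60·162 = 9720.
Need d with 1343·d ≡ 1 (mod 9720). Apply the extended Euclidean algorithm:
9720 = 7*1343 + 319
1343 = 4*319 + 67
319 = 4*67 + 51
67 = 1*51 + 16
51 = 3*16 + 3
16 = 5*3 + 1
3 = 3*1 + 0
Back-substitute:
1 = 16 − 5·3
1 = −5·51 + 16·16
1 = 16·67 − 21·51
1 = −21·319 + 100·67
1 = 100·1343 − 421·319
1 = −421·9720 + 3047·1343
So 1343·3047 ≡ 1 (mod 9720), hence d = 3047.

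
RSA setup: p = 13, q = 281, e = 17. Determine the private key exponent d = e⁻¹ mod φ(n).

593

φ(n) = (p−1)(q−1) = 12·280 = 3360.
Need d with 17·d ≡ 1 (mod 3360). Apply the extended Euclidean algorithm:
3360 = 197·17 + 11
17 = 1·11 + 6
11 = 1·6 + 5
6 = 1·5 + 1
5 = 5·1 + 0
Back-substitute:
1 = 6 − 5
1 = −11 + 2·6
1 = 2·17 − 3·11
1 = −3·3360 + 593·17
So 17·593 ≡ 1 (mod 3360), hence d = 593.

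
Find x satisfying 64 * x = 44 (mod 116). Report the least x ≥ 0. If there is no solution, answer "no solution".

17

First find gcd(64, 116):
116 = 1·64 + 52
64 = 1·52 + 12
52 = 4·12 + 4
12 = 3·4 + 0
gcd = 4 and 4 | 44, so solutions exist. Divide through by 4: 16x ≡ 11 (mod 29).
Now find 16⁻¹ mod 29:
29 = 1×16 + 13
16 = 1×13 + 3
13 = 4×3 + 1
3 = 3×1 + 0
Back-substitute:
1 = 13 − 4·3
1 = −4·16 + 5·13
1 = 5·29 − 9·16
So 16·(-9) ≡ 1 (mod 29), i.e. 16⁻¹ ≡ 20.
Then x ≡ 20·11 ≡ 17 (mod 29); the smallest non-negative solution is x = 17.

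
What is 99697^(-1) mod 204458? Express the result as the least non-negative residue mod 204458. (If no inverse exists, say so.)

76591

gcd(204458, 99697) by repeated division:
204458 = 2×99697 + 5064
99697 = 19×5064 + 3481
5064 = 1×3481 + 1583
3481 = 2×1583 + 315
1583 = 5×315 + 8
315 = 39×8 + 3
8 = 2×3 + 2
3 = 1×2 + 1
2 = 2×1 + 0
The gcd is 1. Working backward:
1 = 3 − 2
1 = −8 + 3·3
1 = 3·315 − 118·8
1 = −118·1583 + 593·315
1 = 593·3481 − 1304·1583
1 = −1304·5064 + 1897·3481
1 = 1897·99697 − 37347·5064
1 = −37347·204458 + 76591·99697
So 99697·76591 ≡ 1 (mod 204458).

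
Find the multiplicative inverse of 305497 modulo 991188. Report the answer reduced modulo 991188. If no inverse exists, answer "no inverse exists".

Extended Euclidean algorithm:
991188 = 3·305497 + 74697
305497 = 4·74697 + 6709
74697 = 11·6709 + 898
6709 = 7·898 + 423
898 = 2·423 + 52
423 = 8·52 + 7
52 = 7·7 + 3
7 = 2·3 + 1
3 = 3·1 + 0
Since gcd(305497, 991188) = 1, back-substitute to write 1 as a combination:
1 = 7 − 2·3
1 = −2·52 + 15·7
1 = 15·423 − 122·52
1 = −122·898 + 259·423
1 = 259·6709 − 1935·898
1 = −1935·74697 + 21544·6709
1 = 21544·305497 − 88111·74697
1 = −88111·991188 + 285877·305497
So 305497·285877 ≡ 1 (mod 991188).

285877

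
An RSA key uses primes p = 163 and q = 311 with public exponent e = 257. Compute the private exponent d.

18173

φ(n) = (p−1)(q−1) = 162·310 = 50220.
Need d with 257·d ≡ 1 (mod 50220). Apply the extended Euclidean algorithm:
50220 = 195*257 + 105
257 = 2*105 + 47
105 = 2*47 + 11
47 = 4*11 + 3
11 = 3*3 + 2
3 = 1*2 + 1
2 = 2*1 + 0
Back-substitute:
1 = 3 − 2
1 = −11 + 4·3
1 = 4·47 − 17·11
1 = −17·105 + 38·47
1 = 38·257 − 93·105
1 = −93·50220 + 18173·257
So 257·18173 ≡ 1 (mod 50220), hence d = 18173.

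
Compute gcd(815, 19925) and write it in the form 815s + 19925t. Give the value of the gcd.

Apply Euclid's algorithm to 19925 and 815:
19925 = 24*815 + 365
815 = 2*365 + 85
365 = 4*85 + 25
85 = 3*25 + 10
25 = 2*10 + 5
10 = 2*5 + 0
gcd(815, 19925) = 5.
Back-substituting:
5 = 25 − 2·10
5 = −2·85 + 7·25
5 = 7·365 − 30·85
5 = −30·815 + 67·365
5 = 67·19925 − 1638·815
So 5 = (67)·19925 + (-1638)·815.

5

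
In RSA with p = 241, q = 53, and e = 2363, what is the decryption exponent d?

10547

φ(n) = (p−1)(q−1) = 240·52 = 12480.
Need d with 2363·d ≡ 1 (mod 12480). Apply the extended Euclidean algorithm:
12480 = 5×2363 + 665
2363 = 3×665 + 368
665 = 1×368 + 297
368 = 1×297 + 71
297 = 4×71 + 13
71 = 5×13 + 6
13 = 2×6 + 1
6 = 6×1 + 0
Back-substitute:
1 = 13 − 2·6
1 = −2·71 + 11·13
1 = 11·297 − 46·71
1 = −46·368 + 57·297
1 = 57·665 − 103·368
1 = −103·2363 + 366·665
1 = 366·12480 − 1933·2363
So 2363·(-1933) ≡ 1 (mod 12480), hence d ≡ -1933 ≡ 10547 (mod 12480).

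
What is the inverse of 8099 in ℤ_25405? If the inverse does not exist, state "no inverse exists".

13184

Run Euclid on (25405, 8099):
25405 = 3×8099 + 1108
8099 = 7×1108 + 343
1108 = 3×343 + 79
343 = 4×79 + 27
79 = 2×27 + 25
27 = 1×25 + 2
25 = 12×2 + 1
2 = 2×1 + 0
gcd = 1, so the inverse exists. Back-substitute:
1 = 25 − 12·2
1 = −12·27 + 13·25
1 = 13·79 − 38·27
1 = −38·343 + 165·79
1 = 165·1108 − 533·343
1 = −533·8099 + 3896·1108
1 = 3896·25405 − 12221·8099
Thus 8099·(-12221) ≡ 1 (mod 25405); reducing, -12221 mod 25405 = 13184.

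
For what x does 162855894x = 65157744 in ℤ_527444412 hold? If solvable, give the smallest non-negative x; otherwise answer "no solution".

25126410

First find gcd(162855894, 527444412):
527444412 = 3×162855894 + 38876730
162855894 = 4×38876730 + 7348974
38876730 = 5×7348974 + 2131860
7348974 = 3×2131860 + 953394
2131860 = 2×953394 + 225072
953394 = 4×225072 + 53106
225072 = 4×53106 + 12648
53106 = 4×12648 + 2514
12648 = 5×2514 + 78
2514 = 32×78 + 18
78 = 4×18 + 6
18 = 3×6 + 0
gcd = 6 and 6 | 65157744, so solutions exist. Divide through by 6: 27142649x ≡ 10859624 (mod 87907402).
Now find 27142649⁻¹ mod 87907402:
87907402 = 3·27142649 + 6479455
27142649 = 4·6479455 + 1224829
6479455 = 5·1224829 + 355310
1224829 = 3·355310 + 158899
355310 = 2·158899 + 37512
158899 = 4·37512 + 8851
37512 = 4·8851 + 2108
8851 = 4·2108 + 419
2108 = 5·419 + 13
419 = 32·13 + 3
13 = 4·3 + 1
3 = 3·1 + 0
Back-substitute:
1 = 13 − 4·3
1 = −4·419 + 129·13
1 = 129·2108 − 649·419
1 = −649·8851 + 2725·2108
1 = 2725·37512 − 11549·8851
1 = −11549·158899 + 48921·37512
1 = 48921·355310 − 109391·158899
1 = −109391·1224829 + 377094·355310
1 = 377094·6479455 − 1994861·1224829
1 = −1994861·27142649 + 8356538·6479455
1 = 8356538·87907402 − 27064475·27142649
So 27142649·(-27064475) ≡ 1 (mod 87907402), i.e. 27142649⁻¹ ≡ 60842927.
Then x ≡ 60842927·10859624 ≡ 25126410 (mod 87907402); the smallest non-negative solution is x = 25126410.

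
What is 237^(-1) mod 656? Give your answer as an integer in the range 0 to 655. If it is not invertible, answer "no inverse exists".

501

Apply the Euclidean algorithm to 656 and 237:
656 = 2*237 + 182
237 = 1*182 + 55
182 = 3*55 + 17
55 = 3*17 + 4
17 = 4*4 + 1
4 = 4*1 + 0
The gcd is 1. Working backward:
1 = 17 − 4·4
1 = −4·55 + 13·17
1 = 13·182 − 43·55
1 = −43·237 + 56·182
1 = 56·656 − 155·237
Thus 237·(-155) ≡ 1 (mod 656); reducing, -155 mod 656 = 501.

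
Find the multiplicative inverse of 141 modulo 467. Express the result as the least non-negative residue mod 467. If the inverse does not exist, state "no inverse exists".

53

Apply the Euclidean algorithm to 467 and 141:
467 = 3*141 + 44
141 = 3*44 + 9
44 = 4*9 + 8
9 = 1*8 + 1
8 = 8*1 + 0
The gcd is 1. Working backward:
1 = 9 − 8
1 = −44 + 5·9
1 = 5·141 − 16·44
1 = −16·467 + 53·141
So 141·53 ≡ 1 (mod 467).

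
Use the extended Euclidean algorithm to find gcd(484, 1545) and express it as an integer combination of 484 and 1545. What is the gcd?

1

Euclidean algorithm:
1545 = 3*484 + 93
484 = 5*93 + 19
93 = 4*19 + 17
19 = 1*17 + 2
17 = 8*2 + 1
2 = 2*1 + 0
gcd(484, 1545) = 1.
Working backward:
1 = 17 − 8·2
1 = −8·19 + 9·17
1 = 9·93 − 44·19
1 = −44·484 + 229·93
1 = 229·1545 − 731·484
So 1 = (229)·1545 + (-731)·484.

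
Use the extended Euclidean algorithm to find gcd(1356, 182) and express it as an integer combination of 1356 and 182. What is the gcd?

2

Euclidean algorithm:
1356 = 7×182 + 82
182 = 2×82 + 18
82 = 4×18 + 10
18 = 1×10 + 8
10 = 1×8 + 2
8 = 4×2 + 0
gcd(1356, 182) = 2.
Express as a combination:
2 = 10 − 8
2 = −18 + 2·10
2 = 2·82 − 9·18
2 = −9·182 + 20·82
2 = 20·1356 − 149·182
So 2 = (20)·1356 + (-149)·182.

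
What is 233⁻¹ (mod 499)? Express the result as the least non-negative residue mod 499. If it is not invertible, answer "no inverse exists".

257

Apply the Euclidean algorithm to 499 and 233:
499 = 2*233 + 33
233 = 7*33 + 2
33 = 16*2 + 1
2 = 2*1 + 0
gcd = 1, so the inverse exists. Back-substitute:
1 = 33 − 16·2
1 = −16·233 + 113·33
1 = 113·499 − 242·233
So 233·(-242) ≡ 1 (mod 499), and -242 ≡ 257 (mod 499).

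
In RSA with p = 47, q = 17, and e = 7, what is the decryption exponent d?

φ(n) = (p−1)(q−1) = 46·16 = 736.
Need d with 7·d ≡ 1 (mod 736). Apply the extended Euclidean algorithm:
736 = 105*7 + 1
7 = 7*1 + 0
Back-substitute:
1 = 736 − 105·7
So 7·(-105) ≡ 1 (mod 736), hence d ≡ -105 ≡ 631 (mod 736).

631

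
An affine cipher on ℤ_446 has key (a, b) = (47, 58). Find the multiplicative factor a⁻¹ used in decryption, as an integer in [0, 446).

19

Apply the Euclidean algorithm to 446 and 47:
446 = 9*47 + 23
47 = 2*23 + 1
23 = 23*1 + 0
gcd = 1, so the inverse exists. Back-substitute:
1 = 47 − 2·23
1 = −2·446 + 19·47
So 47·19 ≡ 1 (mod 446).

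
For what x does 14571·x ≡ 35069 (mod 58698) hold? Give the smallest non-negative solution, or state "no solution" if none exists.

gcd(14571, 58698):
58698 = 4·14571 + 414
14571 = 35·414 + 81
414 = 5·81 + 9
81 = 9·9 + 0
gcd = 9, but 9 ∤ 35069, so the congruence has no solution.

no solution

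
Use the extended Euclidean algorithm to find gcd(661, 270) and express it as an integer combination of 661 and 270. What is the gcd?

Euclidean algorithm:
661 = 2·270 + 121
270 = 2·121 + 28
121 = 4·28 + 9
28 = 3·9 + 1
9 = 9·1 + 0
gcd(661, 270) = 1.
Working backward:
1 = 28 − 3·9
1 = −3·121 + 13·28
1 = 13·270 − 29·121
1 = −29·661 + 71·270
So 1 = (-29)·661 + (71)·270.

1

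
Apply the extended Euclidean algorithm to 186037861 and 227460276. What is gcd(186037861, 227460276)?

1

Apply Euclid's algorithm to 227460276 and 186037861:
227460276 = 1×186037861 + 41422415
186037861 = 4×41422415 + 20348201
41422415 = 2×20348201 + 726013
20348201 = 28×726013 + 19837
726013 = 36×19837 + 11881
19837 = 1×11881 + 7956
11881 = 1×7956 + 3925
7956 = 2×3925 + 106
3925 = 37×106 + 3
106 = 35×3 + 1
3 = 3×1 + 0
gcd(186037861, 227460276) = 1.
Back-substituting:
1 = 106 − 35·3
1 = −35·3925 + 1296·106
1 = 1296·7956 − 2627·3925
1 = −2627·11881 + 3923·7956
1 = 3923·19837 − 6550·11881
1 = −6550·726013 + 239723·19837
1 = 239723·20348201 − 6718794·726013
1 = −6718794·41422415 + 13677311·20348201
1 = 13677311·186037861 − 61428038·41422415
1 = −61428038·227460276 + 75105349·186037861
So 1 = (-61428038)·227460276 + (75105349)·186037861.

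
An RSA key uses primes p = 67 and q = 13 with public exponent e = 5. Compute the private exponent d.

317

φ(n) = (p−1)(q−1) = 66·12 = 792.
Need d with 5·d ≡ 1 (mod 792). Apply the extended Euclidean algorithm:
792 = 158·5 + 2
5 = 2·2 + 1
2 = 2·1 + 0
Back-substitute:
1 = 5 − 2·2
1 = −2·792 + 317·5
So 5·317 ≡ 1 (mod 792), hence d = 317.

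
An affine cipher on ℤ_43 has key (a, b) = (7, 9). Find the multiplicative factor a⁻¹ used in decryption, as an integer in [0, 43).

37

gcd(43, 7) by repeated division:
43 = 6·7 + 1
7 = 7·1 + 0
The gcd is 1. Working backward:
1 = 43 − 6·7
So 7·(-6) ≡ 1 (mod 43), and -6 ≡ 37 (mod 43).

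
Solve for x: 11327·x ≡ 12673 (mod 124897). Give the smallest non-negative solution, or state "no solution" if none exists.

First find gcd(11327, 124897):
124897 = 11*11327 + 300
11327 = 37*300 + 227
300 = 1*227 + 73
227 = 3*73 + 8
73 = 9*8 + 1
8 = 8*1 + 0
gcd = 1, so a unique solution mod 124897 exists.
Back-substitute for the Bézout coefficients:
1 = 73 − 9·8
1 = −9·227 + 28·73
1 = 28·300 − 37·227
1 = −37·11327 + 1397·300
1 = 1397·124897 − 15404·11327
So 11327·(-15404) ≡ 1 (mod 124897), giving 11327⁻¹ ≡ 109493.
x ≡ 11327⁻¹·12673 ≡ 109493·12673 ≡ 124016 (mod 124897).

124016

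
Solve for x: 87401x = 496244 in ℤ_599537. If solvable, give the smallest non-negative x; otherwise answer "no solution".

143742

First find gcd(87401, 599537):
599537 = 6·87401 + 75131
87401 = 1·75131 + 12270
75131 = 6·12270 + 1511
12270 = 8·1511 + 182
1511 = 8·182 + 55
182 = 3·55 + 17
55 = 3·17 + 4
17 = 4·4 + 1
4 = 4·1 + 0
gcd = 1, so a unique solution mod 599537 exists.
Back-substitute for the Bézout coefficients:
1 = 17 − 4·4
1 = −4·55 + 13·17
1 = 13·182 − 43·55
1 = −43·1511 + 357·182
1 = 357·12270 − 2899·1511
1 = −2899·75131 + 17751·12270
1 = 17751·87401 − 20650·75131
1 = −20650·599537 + 141651·87401
So 87401·(141651) ≡ 1 (mod 599537), giving 87401⁻¹ ≡ 141651.
x ≡ 87401⁻¹·496244 ≡ 141651·496244 ≡ 143742 (mod 599537).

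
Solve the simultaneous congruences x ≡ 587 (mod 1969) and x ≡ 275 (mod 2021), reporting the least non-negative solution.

Write x = 587 + 1969·k. Then 1969·k ≡ 275 − 587 ≡ 1709 (mod 2021).
Need 1969⁻¹ mod 2021. Extended Euclid on (2021, 1969):
2021 = 1·1969 + 52
1969 = 37·52 + 45
52 = 1·45 + 7
45 = 6·7 + 3
7 = 2·3 + 1
3 = 3·1 + 0
Back-substitute:
1 = 7 − 2·3
1 = −2·45 + 13·7
1 = 13·52 − 15·45
1 = −15·1969 + 568·52
1 = 568·2021 − 583·1969
1969⁻¹ ≡ 1438 (mod 2021), so k ≡ 1438·1709 ≡ 6 (mod 2021).
x = 587 + 1969·6 = 12401.

12401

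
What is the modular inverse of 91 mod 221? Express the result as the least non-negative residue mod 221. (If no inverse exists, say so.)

no inverse exists

Euclidean algorithm on 221, 91:
221 = 2×91 + 39
91 = 2×39 + 13
39 = 3×13 + 0
Since gcd = 13 > 1, 91 is not a unit mod 221.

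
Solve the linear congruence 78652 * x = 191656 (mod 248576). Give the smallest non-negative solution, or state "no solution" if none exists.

First find gcd(78652, 248576):
248576 = 3·78652 + 12620
78652 = 6·12620 + 2932
12620 = 4·2932 + 892
2932 = 3·892 + 256
892 = 3·256 + 124
256 = 2·124 + 8
124 = 15·8 + 4
8 = 2·4 + 0
gcd = 4 and 4 | 191656, so solutions exist. Divide through by 4: 19663x ≡ 47914 (mod 62144).
Now find 19663⁻¹ mod 62144:
62144 = 3*19663 + 3155
19663 = 6*3155 + 733
3155 = 4*733 + 223
733 = 3*223 + 64
223 = 3*64 + 31
64 = 2*31 + 2
31 = 15*2 + 1
2 = 2*1 + 0
Back-substitute:
1 = 31 − 15·2
1 = −15·64 + 31·31
1 = 31·223 − 108·64
1 = −108·733 + 355·223
1 = 355·3155 − 1528·733
1 = −1528·19663 + 9523·3155
1 = 9523·62144 − 30097·19663
So 19663·(-30097) ≡ 1 (mod 62144), i.e. 19663⁻¹ ≡ 32047.
Then x ≡ 32047·47914 ≡ 46006 (mod 62144); the smallest non-negative solution is x = 46006.

46006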